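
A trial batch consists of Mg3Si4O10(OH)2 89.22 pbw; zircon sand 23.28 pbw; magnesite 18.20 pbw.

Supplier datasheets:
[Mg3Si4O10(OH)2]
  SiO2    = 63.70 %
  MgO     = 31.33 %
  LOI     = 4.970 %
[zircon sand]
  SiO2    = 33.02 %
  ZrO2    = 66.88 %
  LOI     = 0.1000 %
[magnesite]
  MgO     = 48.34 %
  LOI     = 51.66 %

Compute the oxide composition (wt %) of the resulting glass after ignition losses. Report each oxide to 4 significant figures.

Glass mass = 116.8 pbw (batch 130.7 − LOI 13.86).
Composition: SiO2 55.22%, MgO 31.45%, ZrO2 13.33%

Intermediates appear (rounded to four significant digits) alongside each step — the whole derivation maintains exact precision all the way through; every reported value takes exactly one rounding; the derived quantities, including LOI, glass mass, the three compositions, the totals, yield, are carried from the batch weights on 116.8 pbw of glass in full precision, as they appear in problem or answer.
Delivered oxide masses:
  SiO2: 89.22·0.6370 + 23.28·0.3302 = 64.52 pbw
  MgO: 89.22·0.3133 + 18.20·0.4834 = 36.75 pbw
  ZrO2: 23.28·0.6688 = 15.57 pbw
LOI: 89.22·0.04970 + 23.28·0.001000 + 18.20·0.5166 = 13.86 pbw
Glass mass = batch − LOI = 130.7 − 13.86 = 116.8 pbw (= the summed oxide contributions)
each oxide over glass, ×100, is wt %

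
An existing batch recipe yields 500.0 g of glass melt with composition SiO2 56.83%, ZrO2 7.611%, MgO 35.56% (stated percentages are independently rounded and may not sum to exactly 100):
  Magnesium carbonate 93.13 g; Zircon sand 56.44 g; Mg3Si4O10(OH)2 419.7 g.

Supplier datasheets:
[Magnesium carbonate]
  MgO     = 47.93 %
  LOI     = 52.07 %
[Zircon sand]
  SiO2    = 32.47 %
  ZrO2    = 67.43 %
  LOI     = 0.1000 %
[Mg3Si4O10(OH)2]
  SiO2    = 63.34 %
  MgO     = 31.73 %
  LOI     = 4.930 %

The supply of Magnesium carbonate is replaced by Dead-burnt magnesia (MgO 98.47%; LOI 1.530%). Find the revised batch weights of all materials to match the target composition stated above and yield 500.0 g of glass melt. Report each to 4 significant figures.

Revised batch per 500.0 g glass melt:
  Dead-burnt magnesia: 45.33 g
  Zircon sand: 56.44 g
  Mg3Si4O10(OH)2: 419.7 g
Total batch = 521.5 g; LOI loss = 21.44 g

All internal work carries full precision from start to finish; intermediates are displayed rounded off to 4 significant figures alongside each step; every reported number undergoes a single rounding — the derived quantities, which include glass mass, the totals, ignition loss, yield, three oxide percentages, are re-derived in exact precision, precisely as stated by the problem or the answer, from the weighed amounts per 500.0 g of glass.
Per-oxide target masses for 500.0 g glass melt:
  SiO2: 56.83% × 500.0 = 284.2 g
  ZrO2: 7.611% × 500.0 = 38.06 g
  MgO: 35.56% × 500.0 = 177.8 g
Verifying the oxide balance from the weights as reported, relative to the basis at hand (sum by sum, the targets are met within answer rounding):
  SiO2: 56.44·0.3247 + 419.7·0.6334 = 284.2 g (target 284.2 g)
  ZrO2: 56.44·0.6743 = 38.06 g (target 38.06 g)
  MgO: 45.33·0.9847 + 419.7·0.3173 = 177.8 g (target 177.8 g)
Mass balance on the glass: batch Σ − ignition loss = 500.0 g (oxide target masses add up to 500.0 g; stated basis 500.0 g — gaps are rounding artifacts).
Adding the batch up: Σ batch = 521.5 g; ignition loss, Σ(batch × LOI) = 21.44 g; yield = glass ÷ total batch = 95.89%.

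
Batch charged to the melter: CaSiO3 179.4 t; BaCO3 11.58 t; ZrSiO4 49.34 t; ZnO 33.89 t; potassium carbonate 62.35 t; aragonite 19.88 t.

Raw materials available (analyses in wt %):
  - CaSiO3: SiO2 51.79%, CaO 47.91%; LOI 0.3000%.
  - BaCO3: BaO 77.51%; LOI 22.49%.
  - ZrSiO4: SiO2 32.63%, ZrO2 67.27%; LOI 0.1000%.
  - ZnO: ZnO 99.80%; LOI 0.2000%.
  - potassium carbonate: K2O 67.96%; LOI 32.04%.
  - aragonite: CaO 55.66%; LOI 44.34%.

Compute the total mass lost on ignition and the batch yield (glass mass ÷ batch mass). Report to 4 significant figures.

All internal work runs at full precision from start to finish. Mid-chain values are displayed with 4-significant-digit rounding in the printout; exactly one rounding goes into each reported number; derived quantities (LOI, the six compositions, the totals, net glass mass, the yield) are carried from the weighed amounts on 324.4 t of glass at exact precision, as they appear in problem or answer.
Material-by-material LOI:
  CaSiO3: 179.4 × 0.003000 = 0.5382 t
  BaCO3: 11.58 × 0.2249 = 2.604 t
  ZrSiO4: 49.34 × 0.001000 = 0.04934 t
  ZnO: 33.89 × 0.002000 = 0.06778 t
  potassium carbonate: 62.35 × 0.3204 = 19.98 t
  aragonite: 19.88 × 0.4434 = 8.815 t
Total LOI = 32.05 t
Glass = batch − LOI = 356.4 − 32.05 = 324.4 t

LOI loss = 32.05 t; glass = 324.4 t; yield = 91.01%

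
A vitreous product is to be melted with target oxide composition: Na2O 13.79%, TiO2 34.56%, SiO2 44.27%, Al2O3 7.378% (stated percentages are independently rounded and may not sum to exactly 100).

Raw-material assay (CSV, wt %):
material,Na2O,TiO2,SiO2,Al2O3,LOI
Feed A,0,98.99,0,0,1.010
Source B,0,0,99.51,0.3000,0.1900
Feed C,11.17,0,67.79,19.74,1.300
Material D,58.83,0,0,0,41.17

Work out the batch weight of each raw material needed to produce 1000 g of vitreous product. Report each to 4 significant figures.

Batch per 1000 g vitreous product:
  Feed A: 349.1 g
  Source B: 192.3 g
  Feed C: 370.8 g
  Material D: 164.0 g
Total batch = 1076 g; LOI loss = 76.23 g; yield = 92.92%

Working values are shown rounded to 4 significant digits in the working — the working math runs at full precision from first step to last; exactly one rounding lands on every reported value; derived quantities are recomputed starting from the weights for 1000 g of glass in full float precision (the totals, glass mass, ignition loss, four oxide percentages, the yield), precisely as stated by either problem or answer.
Oxide mass targets, per 1000 g vitreous product:
  Na2O: 13.79% × 1000 = 137.9 g
  TiO2: 34.56% × 1000 = 345.6 g
  SiO2: 44.27% × 1000 = 442.7 g
  Al2O3: 7.378% × 1000 = 73.78 g
Sums-versus-targets review from the weights as reported, on the stated basis (oxide sums agree with the targets up to rounding of the answer):
  Na2O: 370.8·0.1117 + 164.0·0.5883 = 137.9 g (target 137.9 g)
  TiO2: 349.1·0.9899 = 345.6 g (target 345.6 g)
  SiO2: 192.3·0.9951 + 370.8·0.6779 = 442.7 g (target 442.7 g)
  Al2O3: 192.3·0.003000 + 370.8·0.1974 = 73.77 g (target 73.78 g)
The glass-mass cross-check: the batch minus its LOI: 1000 g (the targets, summed, come to 1000 g; versus the stated basis of 1000 g — any gap is answer rounding).
Summing the batch: Σ batch = 1076 g; ignition loss, Σ(batch × LOI) = 76.23 g; glass ÷ batch gives a yield of 92.92%.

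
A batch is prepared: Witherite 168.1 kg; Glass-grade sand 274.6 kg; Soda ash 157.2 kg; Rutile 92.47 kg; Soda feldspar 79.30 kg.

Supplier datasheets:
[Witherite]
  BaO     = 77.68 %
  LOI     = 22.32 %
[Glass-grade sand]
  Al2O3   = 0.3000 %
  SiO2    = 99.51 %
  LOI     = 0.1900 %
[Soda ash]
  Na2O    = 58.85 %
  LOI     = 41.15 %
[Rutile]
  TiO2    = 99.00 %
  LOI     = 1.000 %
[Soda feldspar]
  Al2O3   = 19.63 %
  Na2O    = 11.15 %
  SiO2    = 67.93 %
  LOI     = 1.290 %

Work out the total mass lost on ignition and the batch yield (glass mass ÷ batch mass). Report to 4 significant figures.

All arithmetic holds exact precision through the solve. The intermediate values appear rounded to four significant figures; a single rounding produces each reported result — the derived quantities (totals, ignition loss, five oxide percentages, glass mass, the yield) are rebuilt from the batch weights per 667.0 kg of glass in full precision exactly as printed in the problem or the answer.
Loss on ignition, line by line:
  Witherite: 168.1 × 0.2232 = 37.52 kg
  Glass-grade sand: 274.6 × 0.001900 = 0.5217 kg
  Soda ash: 157.2 × 0.4115 = 64.69 kg
  Rutile: 92.47 × 0.01000 = 0.9247 kg
  Soda feldspar: 79.30 × 0.01290 = 1.023 kg
Total LOI = 104.7 kg
Glass = batch − LOI = 771.7 − 104.7 = 667.0 kg

LOI loss = 104.7 kg; glass = 667.0 kg; yield = 86.43%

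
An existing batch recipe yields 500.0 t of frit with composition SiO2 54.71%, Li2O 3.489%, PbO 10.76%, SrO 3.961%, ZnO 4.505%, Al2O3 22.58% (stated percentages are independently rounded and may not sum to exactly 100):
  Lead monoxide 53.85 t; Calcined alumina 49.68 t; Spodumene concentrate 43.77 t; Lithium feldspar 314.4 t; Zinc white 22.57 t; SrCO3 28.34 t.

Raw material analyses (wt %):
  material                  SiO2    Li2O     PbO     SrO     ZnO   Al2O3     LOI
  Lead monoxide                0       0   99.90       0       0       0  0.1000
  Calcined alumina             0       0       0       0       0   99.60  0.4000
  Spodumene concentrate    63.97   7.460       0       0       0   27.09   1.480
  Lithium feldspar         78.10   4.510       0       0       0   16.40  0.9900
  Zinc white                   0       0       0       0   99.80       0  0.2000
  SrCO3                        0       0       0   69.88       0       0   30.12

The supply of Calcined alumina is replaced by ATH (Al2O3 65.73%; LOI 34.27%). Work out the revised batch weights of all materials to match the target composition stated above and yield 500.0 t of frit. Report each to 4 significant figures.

Revised batch per 500.0 t frit:
  Lead monoxide: 53.85 t
  ATH: 75.28 t
  Spodumene concentrate: 43.77 t
  Lithium feldspar: 314.4 t
  Zinc white: 22.57 t
  SrCO3: 28.34 t
Total batch = 538.2 t; LOI loss = 38.19 t

The working math maintains exact precision in all steps. Mid-chain values are shown rounded to four significant figures between the steps. Every reported number takes a single rounding. All derived quantities are recomputed starting from the weights on 500.0 t of glass at exact precision (net glass mass, ignition loss, the six compositions, the totals, the yield), as given in the problem or answer text.
Oxide-by-oxide targets in 500.0 t frit:
  SiO2: 54.71% × 500.0 = 273.6 t
  Li2O: 3.489% × 500.0 = 17.44 t
  PbO: 10.76% × 500.0 = 53.80 t
  SrO: 3.961% × 500.0 = 19.80 t
  ZnO: 4.505% × 500.0 = 22.52 t
  Al2O3: 22.58% × 500.0 = 112.9 t
Checking each oxide sum working from each reported weight, under the basis named above (sums match the target masses exact up to rounding of places):
  SiO2: 43.77·0.6397 + 314.4·0.7810 = 273.5 t (target 273.6 t)
  Li2O: 43.77·0.07460 + 314.4·0.04510 = 17.44 t (target 17.44 t)
  PbO: 53.85·0.9990 = 53.80 t (target 53.80 t)
  SrO: 28.34·0.6988 = 19.80 t (target 19.80 t)
  ZnO: 22.57·0.9980 = 22.52 t (target 22.52 t)
  Al2O3: 75.28·0.6573 + 43.77·0.2709 + 314.4·0.1640 = 112.9 t (target 112.9 t)
Glass-mass bookkeeping: batch Σ − ignition loss = 500.0 t (oxide target masses add up to 500.0 t; with the basis standing at 500.0 t — any gap is answer rounding).
Batch total: Σ batch = 538.2 t; ignition loss, Σ(batch × LOI) = 38.19 t; the yield ratio, glass ÷ batch: 92.90%.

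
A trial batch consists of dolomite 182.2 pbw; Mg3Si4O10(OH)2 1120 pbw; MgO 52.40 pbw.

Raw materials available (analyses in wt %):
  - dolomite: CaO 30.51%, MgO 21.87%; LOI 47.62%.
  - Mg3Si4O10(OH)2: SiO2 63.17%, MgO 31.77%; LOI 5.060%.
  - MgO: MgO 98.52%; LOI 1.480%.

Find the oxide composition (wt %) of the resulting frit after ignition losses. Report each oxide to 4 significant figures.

Values along the way are printed (rounded to 4 significant figures) on the page — the whole derivation runs at exact precision in every operation — each reported value includes exactly one rounding. The derived quantities (the three compositions, ignition loss, the yield, the totals, net glass mass) are carried in full float precision from the batch weights for 1210 pbw of glass, as quoted within problem or answer.
Mass of each oxide from the mix:
  SiO2: 1120·0.6317 = 707.5 pbw
  CaO: 182.2·0.3051 = 55.59 pbw
  MgO: 182.2·0.2187 + 1120·0.3177 + 52.40·0.9852 = 447.3 pbw
LOI: 182.2·0.4762 + 1120·0.05060 + 52.40·0.01480 = 144.2 pbw
Glass mass = batch − LOI = 1355 − 144.2 = 1210 pbw (matching Σ of the oxides)
percent share: oxide ÷ glass, ×100

Glass mass = 1210 pbw (batch 1355 − LOI 144.2).
Composition: SiO2 58.45%, CaO 4.593%, MgO 36.95%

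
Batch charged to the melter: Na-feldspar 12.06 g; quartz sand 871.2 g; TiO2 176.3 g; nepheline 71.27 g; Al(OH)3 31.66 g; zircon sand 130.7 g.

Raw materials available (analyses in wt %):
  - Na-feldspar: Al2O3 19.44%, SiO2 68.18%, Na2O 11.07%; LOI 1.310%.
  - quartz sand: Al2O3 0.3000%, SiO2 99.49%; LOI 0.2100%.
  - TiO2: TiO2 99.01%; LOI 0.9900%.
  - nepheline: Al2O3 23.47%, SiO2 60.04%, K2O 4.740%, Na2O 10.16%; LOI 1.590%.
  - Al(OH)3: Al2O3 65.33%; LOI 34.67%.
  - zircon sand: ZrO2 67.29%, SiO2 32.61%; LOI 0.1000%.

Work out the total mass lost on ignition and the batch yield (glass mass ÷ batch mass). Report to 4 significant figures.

LOI loss = 15.97 g; glass = 1277 g; yield = 98.76%

The intermediate values are printed rounded to 4 significant digits in the printout; the whole derivation maintains full float precision from start to finish — each reported value is rounded only once; the derived quantities, including glass mass, LOI, the yield, six oxide percentages, the totals, are rebuilt using the weight values per 1277 g of glass at exact precision as quoted within question or answer.
LOI of each material in turn:
  Na-feldspar: 12.06 × 0.01310 = 0.1580 g
  quartz sand: 871.2 × 0.002100 = 1.830 g
  TiO2: 176.3 × 0.009900 = 1.745 g
  nepheline: 71.27 × 0.01590 = 1.133 g
  Al(OH)3: 31.66 × 0.3467 = 10.98 g
  zircon sand: 130.7 × 0.001000 = 0.1307 g
Total LOI = 15.97 g
Glass = batch − LOI = 1293 − 15.97 = 1277 g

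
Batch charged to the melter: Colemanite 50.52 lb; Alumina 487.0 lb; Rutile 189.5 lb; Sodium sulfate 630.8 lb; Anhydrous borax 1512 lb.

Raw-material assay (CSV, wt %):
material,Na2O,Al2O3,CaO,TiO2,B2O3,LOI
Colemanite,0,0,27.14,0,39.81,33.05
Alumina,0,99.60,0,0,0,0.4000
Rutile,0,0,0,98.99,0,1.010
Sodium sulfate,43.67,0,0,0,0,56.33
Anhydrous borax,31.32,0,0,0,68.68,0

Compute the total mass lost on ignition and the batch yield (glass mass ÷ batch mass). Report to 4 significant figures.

LOI loss = 375.9 lb; glass = 2494 lb; yield = 86.90%

Every computation maintains full precision from start to finish. Mid-chain values appear rounded off to 4 significant figures on the page — each reported figure is rounded once only. All derived quantities (glass mass, yield, five oxide percentages, totals, ignition loss) are carried at full float precision starting from the weights per 2494 lb of glass as given in the question or the answer.
Per-material ignition loss:
  Colemanite: 50.52 × 0.3305 = 16.70 lb
  Alumina: 487.0 × 0.004000 = 1.948 lb
  Rutile: 189.5 × 0.01010 = 1.914 lb
  Sodium sulfate: 630.8 × 0.5633 = 355.3 lb
  Anhydrous borax: 1512 × 0 = 0 lb
Total LOI = 375.9 lb
Glass = batch − LOI = 2870 − 375.9 = 2494 lb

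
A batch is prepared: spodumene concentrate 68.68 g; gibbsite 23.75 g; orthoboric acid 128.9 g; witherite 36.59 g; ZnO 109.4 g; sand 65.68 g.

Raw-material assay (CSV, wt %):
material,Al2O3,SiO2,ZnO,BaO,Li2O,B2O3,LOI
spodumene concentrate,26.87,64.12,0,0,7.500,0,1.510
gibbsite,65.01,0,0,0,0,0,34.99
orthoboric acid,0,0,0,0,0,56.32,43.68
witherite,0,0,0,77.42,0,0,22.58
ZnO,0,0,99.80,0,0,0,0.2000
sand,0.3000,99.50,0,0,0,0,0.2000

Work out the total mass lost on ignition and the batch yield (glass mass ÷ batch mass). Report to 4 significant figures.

LOI loss = 74.26 g; glass = 358.7 g; yield = 82.85%

Each numeric step holds full float precision from first step to last. Intermediates are displayed, rounded to four significant digits, alongside each step; each reported result carries a single rounding. The derived quantities (totals, six oxide percentages, ignition loss, the yield, glass mass) are re-derived in full precision from the weighed amounts on 358.7 g of glass as they appear in the problem or the answer.
Each material's LOI contribution:
  spodumene concentrate: 68.68 × 0.01510 = 1.037 g
  gibbsite: 23.75 × 0.3499 = 8.310 g
  orthoboric acid: 128.9 × 0.4368 = 56.30 g
  witherite: 36.59 × 0.2258 = 8.262 g
  ZnO: 109.4 × 0.002000 = 0.2188 g
  sand: 65.68 × 0.002000 = 0.1314 g
Total LOI = 74.26 g
Glass = batch − LOI = 433.0 − 74.26 = 358.7 g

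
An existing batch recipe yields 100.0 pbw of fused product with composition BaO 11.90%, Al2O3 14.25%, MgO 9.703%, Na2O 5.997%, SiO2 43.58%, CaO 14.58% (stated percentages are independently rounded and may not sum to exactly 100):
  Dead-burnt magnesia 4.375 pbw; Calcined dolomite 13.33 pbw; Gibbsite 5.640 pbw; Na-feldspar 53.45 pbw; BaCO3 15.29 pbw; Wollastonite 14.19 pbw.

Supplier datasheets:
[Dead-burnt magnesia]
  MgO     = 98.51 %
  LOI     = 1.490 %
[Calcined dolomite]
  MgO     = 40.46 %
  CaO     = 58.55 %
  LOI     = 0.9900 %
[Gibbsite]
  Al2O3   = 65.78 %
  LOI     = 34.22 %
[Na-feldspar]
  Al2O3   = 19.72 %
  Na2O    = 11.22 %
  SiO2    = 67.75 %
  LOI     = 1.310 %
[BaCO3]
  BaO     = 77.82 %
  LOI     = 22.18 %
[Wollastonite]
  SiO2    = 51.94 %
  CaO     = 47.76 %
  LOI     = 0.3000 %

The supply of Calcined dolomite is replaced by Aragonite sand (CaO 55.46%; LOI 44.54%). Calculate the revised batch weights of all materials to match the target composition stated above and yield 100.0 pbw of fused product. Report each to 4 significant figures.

Revised batch per 100.0 pbw fused product:
  Dead-burnt magnesia: 9.850 pbw
  Aragonite sand: 14.07 pbw
  Gibbsite: 5.640 pbw
  Na-feldspar: 53.45 pbw
  BaCO3: 15.29 pbw
  Wollastonite: 14.19 pbw
Total batch = 112.5 pbw; LOI loss = 12.48 pbw

Working values appear, rounded to four significant digits, at each printed step — each numeric step holds exact precision at every stage — exactly one rounding lands on every reported value; the derived quantities are rebuilt starting from the weights on 100.0 pbw of glass at exact precision (ignition loss, glass mass, the six compositions, the totals, yield), as given in either problem or answer.
Target masses of each oxide per 100.0 pbw fused product:
  BaO: 11.90% × 100.0 = 11.90 pbw
  Al2O3: 14.25% × 100.0 = 14.25 pbw
  MgO: 9.703% × 100.0 = 9.703 pbw
  Na2O: 5.997% × 100.0 = 5.997 pbw
  SiO2: 43.58% × 100.0 = 43.58 pbw
  CaO: 14.58% × 100.0 = 14.58 pbw
A balance pass over the oxides, using the reported weights, for the quoted basis mass (each sum matches its target mass up to rounding of the answer):
  BaO: 15.29·0.7782 = 11.90 pbw (target 11.90 pbw)
  Al2O3: 5.640·0.6578 + 53.45·0.1972 = 14.25 pbw (target 14.25 pbw)
  MgO: 9.850·0.9851 = 9.703 pbw (target 9.703 pbw)
  Na2O: 53.45·0.1122 = 5.997 pbw (target 5.997 pbw)
  SiO2: 53.45·0.6775 + 14.19·0.5194 = 43.58 pbw (target 43.58 pbw)
  CaO: 14.07·0.5546 + 14.19·0.4776 = 14.58 pbw (target 14.58 pbw)
Glass-mass bookkeeping: Σ batch − LOI loss = 100.0 pbw (per-oxide target masses sum to 100.0 pbw; against the stated basis, 100.0 pbw — a pure rounding effect).
Summing the batch: Σ batch = 112.5 pbw; Σ batch·LOI gives LOI loss = 12.48 pbw; yield, glass over the total, = 88.91%.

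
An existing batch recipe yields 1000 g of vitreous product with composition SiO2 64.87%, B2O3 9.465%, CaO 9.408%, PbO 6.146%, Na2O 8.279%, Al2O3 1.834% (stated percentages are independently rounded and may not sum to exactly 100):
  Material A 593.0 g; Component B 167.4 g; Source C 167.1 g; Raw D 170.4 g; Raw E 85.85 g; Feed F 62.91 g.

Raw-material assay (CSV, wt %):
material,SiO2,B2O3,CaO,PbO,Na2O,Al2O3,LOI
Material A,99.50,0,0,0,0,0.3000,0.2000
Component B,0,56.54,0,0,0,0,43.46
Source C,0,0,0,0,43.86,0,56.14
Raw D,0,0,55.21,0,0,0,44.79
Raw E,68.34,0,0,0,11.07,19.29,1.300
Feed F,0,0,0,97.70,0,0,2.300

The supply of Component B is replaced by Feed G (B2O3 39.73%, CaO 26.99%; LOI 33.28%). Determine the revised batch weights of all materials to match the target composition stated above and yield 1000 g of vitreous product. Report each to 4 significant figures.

Revised batch per 1000 g vitreous product:
  Material A: 593.0 g
  Feed G: 238.2 g
  Source C: 167.1 g
  Raw D: 53.94 g
  Raw E: 85.85 g
  Feed F: 62.91 g
Total batch = 1201 g; LOI loss = 201.0 g

Values along the way appear, with 4-significant-figure rounding, when written out; all internal work carries exact precision from first step to last. Each reported number takes a single rounding — derived quantities are computed from the batch weights at 1000 g of glass at exact precision (ignition loss, glass mass, the yield, totals, six oxide percentages) as quoted within either problem or answer.
Oxide mass targets, per 1000 g vitreous product:
  SiO2: 64.87% × 1000 = 648.7 g
  B2O3: 9.465% × 1000 = 94.65 g
  CaO: 9.408% × 1000 = 94.08 g
  PbO: 6.146% × 1000 = 61.46 g
  Na2O: 8.279% × 1000 = 82.79 g
  Al2O3: 1.834% × 1000 = 18.34 g
Verifying the oxide balance working from each reported weight, on the stated basis (sums match the target masses modulo rounding of the values):
  SiO2: 593.0·0.9950 + 85.85·0.6834 = 648.7 g (target 648.7 g)
  B2O3: 238.2·0.3973 = 94.64 g (target 94.65 g)
  CaO: 238.2·0.2699 + 53.94·0.5521 = 94.07 g (target 94.08 g)
  PbO: 62.91·0.9770 = 61.46 g (target 61.46 g)
  Na2O: 167.1·0.4386 + 85.85·0.1107 = 82.79 g (target 82.79 g)
  Al2O3: 593.0·0.003000 + 85.85·0.1929 = 18.34 g (target 18.34 g)
Mass balance on the glass: batch total minus LOI = 1000 g (the Σ of target masses is 1000 g; with the basis standing at 1000 g — a pure rounding effect).
Whole-batch sum: Σ batch = 1201 g; the LOI term Σ batch·LOI equals 201.0 g; the yield ratio, glass ÷ batch: 83.26%.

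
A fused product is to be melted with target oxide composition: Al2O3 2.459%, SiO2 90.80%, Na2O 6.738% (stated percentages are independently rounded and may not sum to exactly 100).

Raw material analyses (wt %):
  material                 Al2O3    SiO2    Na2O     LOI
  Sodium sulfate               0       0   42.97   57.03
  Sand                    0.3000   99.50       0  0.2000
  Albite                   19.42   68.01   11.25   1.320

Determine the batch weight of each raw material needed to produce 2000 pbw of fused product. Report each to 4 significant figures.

Working values appear, rounded to 4 significant figures, across the worked steps; all arithmetic runs at exact precision from first step to last; exactly one rounding is applied to each reported figure; derived quantities are re-derived from the weighed amounts per 2000 pbw of glass in full precision (the totals, the yield, three oxide percentages, ignition loss, glass mass) exactly as shown in question or answer.
Target oxide masses per 2000 pbw fused product:
  Al2O3: 2.459% × 2000 = 49.18 pbw
  SiO2: 90.80% × 2000 = 1816 pbw
  Na2O: 6.738% × 2000 = 134.8 pbw
Checking each oxide sum with the batch weights as given, for the quoted basis mass (every target is met by its sum once rounding is allowed for):
  Al2O3: 1670·0.003000 + 227.5·0.1942 = 49.19 pbw (target 49.18 pbw)
  SiO2: 1670·0.9950 + 227.5·0.6801 = 1816 pbw (target 1816 pbw)
  Na2O: 254.1·0.4297 + 227.5·0.1125 = 134.8 pbw (target 134.8 pbw)
Auditing the glass mass value: batch total minus LOI = 2000 pbw (summing oxide targets gives 2000 pbw; with the basis standing at 2000 pbw — any gap is answer rounding).
Whole-batch sum: Σ batch = 2152 pbw; LOI loss = Σ batch·LOI = 151.3 pbw; as yield: glass ÷ batch → 92.97%.

Batch per 2000 pbw fused product:
  Sodium sulfate: 254.1 pbw
  Sand: 1670 pbw
  Albite: 227.5 pbw
Total batch = 2152 pbw; LOI loss = 151.3 pbw; yield = 92.97%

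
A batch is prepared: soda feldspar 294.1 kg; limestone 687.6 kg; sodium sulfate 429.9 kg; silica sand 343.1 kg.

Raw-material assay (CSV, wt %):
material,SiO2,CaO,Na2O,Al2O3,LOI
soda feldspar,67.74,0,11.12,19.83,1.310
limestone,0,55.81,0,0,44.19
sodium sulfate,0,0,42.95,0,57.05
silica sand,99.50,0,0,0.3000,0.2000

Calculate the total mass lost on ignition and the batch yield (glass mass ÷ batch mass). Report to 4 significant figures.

LOI loss = 553.6 kg; glass = 1201 kg; yield = 68.45%

All arithmetic maintains full precision from first step to last — in-progress results are printed rounded to four significant figures in the working — each reported number takes exactly one rounding. Derived quantities (four oxide percentages, glass mass, yield, LOI, the totals) are recomputed in full precision starting from the weights at 1201 kg of glass, as they appear in the question or the answer.
Ignition loss by material:
  soda feldspar: 294.1 × 0.01310 = 3.853 kg
  limestone: 687.6 × 0.4419 = 303.9 kg
  sodium sulfate: 429.9 × 0.5705 = 245.3 kg
  silica sand: 343.1 × 0.002000 = 0.6862 kg
Total LOI = 553.6 kg
Glass = batch − LOI = 1755 − 553.6 = 1201 kg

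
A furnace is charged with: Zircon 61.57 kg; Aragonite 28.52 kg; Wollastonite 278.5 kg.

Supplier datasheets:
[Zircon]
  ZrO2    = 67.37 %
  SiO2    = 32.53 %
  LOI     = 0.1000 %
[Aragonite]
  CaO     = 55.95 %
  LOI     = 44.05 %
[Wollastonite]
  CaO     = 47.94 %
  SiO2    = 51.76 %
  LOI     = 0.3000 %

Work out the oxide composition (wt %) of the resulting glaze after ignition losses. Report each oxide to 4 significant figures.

Working values are printed rounded to 4 significant figures in the working; all arithmetic carries full float precision throughout — each reported figure takes exactly one rounding. Derived quantities (the yield, glass mass, ignition loss, the totals, three oxide percentages) are recomputed from the weighed amounts for 355.1 kg of glass at full precision precisely as stated by problem or answer.
Oxide-by-oxide delivered mass:
  ZrO2: 61.57·0.6737 = 41.48 kg
  CaO: 28.52·0.5595 + 278.5·0.4794 = 149.5 kg
  SiO2: 61.57·0.3253 + 278.5·0.5176 = 164.2 kg
LOI: 61.57·0.001000 + 28.52·0.4405 + 278.5·0.003000 = 13.46 kg
Glass mass = batch − LOI = 368.6 − 13.46 = 355.1 kg (= the summed oxide contributions)
percent by weight: oxide/glass ×100

Glass mass = 355.1 kg (batch 368.6 − LOI 13.46).
Composition: ZrO2 11.68%, CaO 42.09%, SiO2 46.23%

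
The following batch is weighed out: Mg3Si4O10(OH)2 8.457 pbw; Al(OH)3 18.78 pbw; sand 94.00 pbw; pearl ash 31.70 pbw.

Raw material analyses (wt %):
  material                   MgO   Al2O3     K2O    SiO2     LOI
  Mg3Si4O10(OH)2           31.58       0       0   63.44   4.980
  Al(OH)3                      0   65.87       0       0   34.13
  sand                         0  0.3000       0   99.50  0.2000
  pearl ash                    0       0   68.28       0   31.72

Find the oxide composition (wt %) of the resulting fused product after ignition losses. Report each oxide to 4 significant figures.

Glass mass = 135.9 pbw (batch 152.9 − LOI 17.07).
Composition: MgO 1.966%, Al2O3 9.313%, K2O 15.93%, SiO2 72.79%

Every computation holds full precision through the solve. Mid-chain values are printed (rounded to four significant figures) at each printed step — each reported number takes exactly one rounding. All derived quantities, which include ignition loss, net glass mass, totals, the four compositions, the yield, are carried in exact precision, exactly as shown in the problem or the answer, using the weight values on 135.9 pbw of glass.
Delivered oxide masses:
  MgO: 8.457·0.3158 = 2.671 pbw
  Al2O3: 18.78·0.6587 + 94.00·0.003000 = 12.65 pbw
  K2O: 31.70·0.6828 = 21.64 pbw
  SiO2: 8.457·0.6344 + 94.00·0.9950 = 98.90 pbw
LOI: 8.457·0.04980 + 18.78·0.3413 + 94.00·0.002000 + 31.70·0.3172 = 17.07 pbw
Glass = total batch minus LOI = 152.9 − 17.07 = 135.9 pbw (the oxide masses sum to this)
each wt % is 100 × oxide ÷ glass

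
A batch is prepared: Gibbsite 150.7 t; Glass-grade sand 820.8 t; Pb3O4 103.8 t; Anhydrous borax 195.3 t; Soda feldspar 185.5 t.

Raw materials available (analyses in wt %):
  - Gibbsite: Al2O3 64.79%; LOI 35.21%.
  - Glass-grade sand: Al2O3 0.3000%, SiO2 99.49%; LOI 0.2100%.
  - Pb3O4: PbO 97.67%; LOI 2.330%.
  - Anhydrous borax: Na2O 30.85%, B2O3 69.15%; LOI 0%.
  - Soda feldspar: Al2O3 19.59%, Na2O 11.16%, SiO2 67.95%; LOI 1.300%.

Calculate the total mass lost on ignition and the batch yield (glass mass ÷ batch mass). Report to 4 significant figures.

LOI loss = 59.62 t; glass = 1396 t; yield = 95.91%

The whole derivation carries full float precision at all times. Mid-chain values are printed with 4-significant-figure rounding across the worked steps; each reported figure sees exactly one rounding. Derived quantities, including LOI, net glass mass, the five compositions, yield, the totals, are re-derived using the weight values at 1396 t of glass at full float precision exactly as printed in the problem or answer text.
Ignition loss by material:
  Gibbsite: 150.7 × 0.3521 = 53.06 t
  Glass-grade sand: 820.8 × 0.002100 = 1.724 t
  Pb3O4: 103.8 × 0.02330 = 2.419 t
  Anhydrous borax: 195.3 × 0 = 0 t
  Soda feldspar: 185.5 × 0.01300 = 2.411 t
Total LOI = 59.62 t
Glass = batch − LOI = 1456 − 59.62 = 1396 t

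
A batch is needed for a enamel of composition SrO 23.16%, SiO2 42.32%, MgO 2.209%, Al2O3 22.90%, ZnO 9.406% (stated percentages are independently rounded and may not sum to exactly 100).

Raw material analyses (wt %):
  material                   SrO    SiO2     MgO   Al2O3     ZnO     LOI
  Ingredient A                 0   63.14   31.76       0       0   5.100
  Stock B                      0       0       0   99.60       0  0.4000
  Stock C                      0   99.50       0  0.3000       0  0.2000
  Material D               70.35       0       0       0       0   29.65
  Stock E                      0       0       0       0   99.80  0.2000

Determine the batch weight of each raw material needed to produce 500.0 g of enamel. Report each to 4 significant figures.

Batch per 500.0 g enamel:
  Ingredient A: 34.78 g
  Stock B: 114.4 g
  Stock C: 190.6 g
  Material D: 164.6 g
  Stock E: 47.12 g
Total batch = 551.5 g; LOI loss = 51.51 g; yield = 90.66%

Mid-chain values appear with 4-significant-figure rounding in the printout — the whole derivation keeps exact precision in every operation. Exactly one rounding is applied to every reported value; all derived quantities, which include five oxide percentages, LOI, net glass mass, the yield, the totals, are recomputed in full precision, as they appear in either problem or answer, from the batch weights on 500.0 g of glass.
Target oxide masses per 500.0 g enamel:
  SrO: 23.16% × 500.0 = 115.8 g
  SiO2: 42.32% × 500.0 = 211.6 g
  MgO: 2.209% × 500.0 = 11.04 g
  Al2O3: 22.90% × 500.0 = 114.5 g
  ZnO: 9.406% × 500.0 = 47.03 g
Mass-balance tally per oxide on the weights just shown, under the basis named above (each sum matches its target mass modulo rounding of the values):
  SrO: 164.6·0.7035 = 115.8 g (target 115.8 g)
  SiO2: 34.78·0.6314 + 190.6·0.9950 = 211.6 g (target 211.6 g)
  MgO: 34.78·0.3176 = 11.05 g (target 11.04 g)
  Al2O3: 114.4·0.9960 + 190.6·0.003000 = 114.5 g (target 114.5 g)
  ZnO: 47.12·0.9980 = 47.03 g (target 47.03 g)
Mass balance on the glass: net batch after ignition = 500.0 g (targets for the oxides total 500.0 g; versus the stated basis of 500.0 g — any gap is answer rounding).
Total batch = Σ batch = 551.5 g; Σ batch·LOI gives LOI loss = 51.51 g; yield = glass ÷ total batch = 90.66%.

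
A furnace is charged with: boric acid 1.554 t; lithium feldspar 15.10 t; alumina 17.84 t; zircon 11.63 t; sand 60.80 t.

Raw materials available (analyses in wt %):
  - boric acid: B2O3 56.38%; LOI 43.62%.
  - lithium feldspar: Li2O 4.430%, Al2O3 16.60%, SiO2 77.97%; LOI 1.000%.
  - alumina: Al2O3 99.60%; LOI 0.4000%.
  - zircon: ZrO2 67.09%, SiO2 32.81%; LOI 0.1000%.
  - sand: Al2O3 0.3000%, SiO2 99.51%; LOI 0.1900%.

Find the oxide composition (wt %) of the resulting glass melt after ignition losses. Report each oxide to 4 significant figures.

Glass mass = 105.9 t (batch 106.9 − LOI 1.027).
Composition: Li2O 0.6317%, Al2O3 19.32%, ZrO2 7.368%, SiO2 71.85%, B2O3 0.8274%

The intermediate values are shown, with 4-significant-digit rounding, in the working — full float precision is held at each step. Every reported number is rounded exactly once. All derived quantities, which include the yield, net glass mass, totals, LOI, five oxide percentages, are re-derived in exact precision, exactly as printed in the question or the answer, from the weighed amounts for 105.9 t of glass.
Delivered oxide masses:
  Li2O: 15.10·0.04430 = 0.6689 t
  Al2O3: 15.10·0.1660 + 17.84·0.9960 + 60.80·0.003000 = 20.46 t
  ZrO2: 11.63·0.6709 = 7.803 t
  SiO2: 15.10·0.7797 + 11.63·0.3281 + 60.80·0.9951 = 76.09 t
  B2O3: 1.554·0.5638 = 0.8761 t
LOI: 1.554·0.4362 + 15.10·0.01000 + 17.84·0.004000 + 11.63·0.001000 + 60.80·0.001900 = 1.027 t
The glass mass, total less LOI, = 106.9 − 1.027 = 105.9 t (= Σ oxide masses)
each wt % is 100 × oxide ÷ glass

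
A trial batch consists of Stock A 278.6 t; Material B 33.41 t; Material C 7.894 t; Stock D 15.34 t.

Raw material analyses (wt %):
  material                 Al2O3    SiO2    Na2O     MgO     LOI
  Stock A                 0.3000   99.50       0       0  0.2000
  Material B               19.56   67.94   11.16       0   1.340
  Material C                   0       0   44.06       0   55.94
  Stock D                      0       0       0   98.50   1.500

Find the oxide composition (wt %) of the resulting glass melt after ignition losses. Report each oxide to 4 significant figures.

In-progress results are shown rounded to 4 significant figures in the printout. All arithmetic maintains full precision from start to finish. Each reported result is rounded a single time. Derived quantities, including the yield, four oxide percentages, ignition loss, totals, net glass mass, are computed using the weight values for 329.6 t of glass at full precision, as quoted within problem or answer.
What the batch supplies per oxide:
  Al2O3: 278.6·0.003000 + 33.41·0.1956 = 7.371 t
  SiO2: 278.6·0.9950 + 33.41·0.6794 = 299.9 t
  Na2O: 33.41·0.1116 + 7.894·0.4406 = 7.207 t
  MgO: 15.34·0.9850 = 15.11 t
LOI: 278.6·0.002000 + 33.41·0.01340 + 7.894·0.5594 + 15.34·0.01500 = 5.651 t
Glass mass = batch − LOI = 335.2 − 5.651 = 329.6 t (equal to the oxide-mass sum)
oxide / glass × 100 gives the wt %

Glass mass = 329.6 t (batch 335.2 − LOI 5.651).
Composition: Al2O3 2.236%, SiO2 90.99%, Na2O 2.187%, MgO 4.584%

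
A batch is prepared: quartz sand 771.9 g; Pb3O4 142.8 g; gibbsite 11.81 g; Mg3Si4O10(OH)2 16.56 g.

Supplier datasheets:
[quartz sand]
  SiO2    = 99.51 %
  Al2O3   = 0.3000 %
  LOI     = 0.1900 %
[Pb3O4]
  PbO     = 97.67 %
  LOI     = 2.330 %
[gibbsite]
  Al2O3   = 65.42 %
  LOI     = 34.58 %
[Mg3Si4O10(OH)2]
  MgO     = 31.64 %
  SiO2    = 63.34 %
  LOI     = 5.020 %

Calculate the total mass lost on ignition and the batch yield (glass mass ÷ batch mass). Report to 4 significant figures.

In-progress results are shown (rounded to four significant figures) between the steps; all arithmetic maintains exact precision end to end. Every reported figure is rounded once only. All derived quantities, which include LOI, yield, the four compositions, glass mass, the totals, are re-derived in exact precision, precisely as stated by the problem or the answer, from the batch weights on 933.4 g of glass.
Each material's LOI contribution:
  quartz sand: 771.9 × 0.001900 = 1.467 g
  Pb3O4: 142.8 × 0.02330 = 3.327 g
  gibbsite: 11.81 × 0.3458 = 4.084 g
  Mg3Si4O10(OH)2: 16.56 × 0.05020 = 0.8313 g
Total LOI = 9.709 g
Glass = batch − LOI = 943.1 − 9.709 = 933.4 g

LOI loss = 9.709 g; glass = 933.4 g; yield = 98.97%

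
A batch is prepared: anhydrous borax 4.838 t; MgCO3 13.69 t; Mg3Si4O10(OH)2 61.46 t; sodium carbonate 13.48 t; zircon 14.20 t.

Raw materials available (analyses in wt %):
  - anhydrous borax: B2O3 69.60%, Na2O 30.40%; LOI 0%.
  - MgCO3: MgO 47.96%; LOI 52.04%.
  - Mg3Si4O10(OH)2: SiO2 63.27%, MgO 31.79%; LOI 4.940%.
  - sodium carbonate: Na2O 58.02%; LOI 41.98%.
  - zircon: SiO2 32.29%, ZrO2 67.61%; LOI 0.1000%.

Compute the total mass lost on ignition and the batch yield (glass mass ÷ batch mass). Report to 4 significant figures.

LOI loss = 15.83 t; glass = 91.83 t; yield = 85.29%

Exact precision is kept throughout. Mid-chain values are displayed (rounded to four significant figures) between the steps. Each reported figure is rounded just once — derived quantities (net glass mass, totals, the five compositions, yield, ignition loss) are computed in full float precision starting from the weights on 91.83 t of glass, exactly as printed in the problem or answer text.
Loss on ignition, line by line:
  anhydrous borax: 4.838 × 0 = 0 t
  MgCO3: 13.69 × 0.5204 = 7.124 t
  Mg3Si4O10(OH)2: 61.46 × 0.04940 = 3.036 t
  sodium carbonate: 13.48 × 0.4198 = 5.659 t
  zircon: 14.20 × 0.001000 = 0.01420 t
Total LOI = 15.83 t
Glass = batch − LOI = 107.7 − 15.83 = 91.83 t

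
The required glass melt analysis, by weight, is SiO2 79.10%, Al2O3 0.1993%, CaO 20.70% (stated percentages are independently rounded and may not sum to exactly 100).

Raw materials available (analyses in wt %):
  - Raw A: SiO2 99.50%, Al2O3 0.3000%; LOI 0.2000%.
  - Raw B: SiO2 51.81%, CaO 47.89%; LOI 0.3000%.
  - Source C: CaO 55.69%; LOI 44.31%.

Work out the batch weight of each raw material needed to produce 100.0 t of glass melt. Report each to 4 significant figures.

Batch per 100.0 t glass melt:
  Raw A: 66.43 t
  Raw B: 25.09 t
  Source C: 15.59 t
Total batch = 107.1 t; LOI loss = 7.116 t; yield = 93.36%

Each numeric step maintains exact precision all the way through — mid-chain values are printed, rounded to 4 significant figures, in the working; each reported value undergoes a single rounding; the derived quantities (ignition loss, the three compositions, totals, yield, net glass mass) are computed at full float precision using the weight values per 100.0 t of glass, as written in the problem or the answer.
The oxide mass targets at 100.0 t glass melt:
  SiO2: 79.10% × 100.0 = 79.10 t
  Al2O3: 0.1993% × 100.0 = 0.1993 t
  CaO: 20.70% × 100.0 = 20.70 t
Per-oxide balance check applying the batch weights above, at the basis given (every target is met by its sum given rounding of the digits):
  SiO2: 66.43·0.9950 + 25.09·0.5181 = 79.10 t (target 79.10 t)
  Al2O3: 66.43·0.003000 = 0.1993 t (target 0.1993 t)
  CaO: 25.09·0.4789 + 15.59·0.5569 = 20.70 t (target 20.70 t)
Consistency of the glass mass: total batch − LOI = 99.99 t (oxide target masses add up to 100.0 t; the stated basis being 100.0 t — deltas are rounding alone).
Whole-batch sum: Σ batch = 107.1 t; Σ batch·LOI gives LOI loss = 7.116 t; the yield ratio, glass ÷ batch: 93.36%.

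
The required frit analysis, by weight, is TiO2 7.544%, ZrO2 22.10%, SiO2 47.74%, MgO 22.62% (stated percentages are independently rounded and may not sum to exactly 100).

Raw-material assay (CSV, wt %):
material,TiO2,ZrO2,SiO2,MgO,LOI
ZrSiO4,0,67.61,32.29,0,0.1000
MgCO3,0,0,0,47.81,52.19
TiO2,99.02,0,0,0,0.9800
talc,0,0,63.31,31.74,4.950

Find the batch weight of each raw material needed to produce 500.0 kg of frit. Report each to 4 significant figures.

The intermediate values are shown, with 4-significant-digit rounding, in the printout. All internal work runs at full float precision from first step to last; a single rounding yields every reported figure — derived quantities are computed from the weighed amounts per 500.0 kg of glass at full float precision (yield, the totals, the four compositions, ignition loss, net glass mass) as given in the problem or the answer.
Per-oxide target masses for 500.0 kg frit:
  TiO2: 7.544% × 500.0 = 37.72 kg
  ZrO2: 22.10% × 500.0 = 110.5 kg
  SiO2: 47.74% × 500.0 = 238.7 kg
  MgO: 22.62% × 500.0 = 113.1 kg
Oxide-by-oxide audit per the reported batch figures, per the basis as stated (target by target, the sums agree exact up to rounding of places):
  TiO2: 38.09·0.9902 = 37.72 kg (target 37.72 kg)
  ZrO2: 163.4·0.6761 = 110.5 kg (target 110.5 kg)
  SiO2: 163.4·0.3229 + 293.7·0.6331 = 238.7 kg (target 238.7 kg)
  MgO: 41.60·0.4781 + 293.7·0.3174 = 113.1 kg (target 113.1 kg)
Glass-mass bookkeeping: net batch after ignition = 500.0 kg (summing oxide targets gives 500.0 kg; against the stated basis, 500.0 kg — a pure rounding effect).
Whole-batch sum: Σ batch = 536.8 kg; LOI loss = Σ batch·LOI = 36.79 kg; glass ÷ batch gives a yield of 93.15%.

Batch per 500.0 kg frit:
  ZrSiO4: 163.4 kg
  MgCO3: 41.60 kg
  TiO2: 38.09 kg
  talc: 293.7 kg
Total batch = 536.8 kg; LOI loss = 36.79 kg; yield = 93.15%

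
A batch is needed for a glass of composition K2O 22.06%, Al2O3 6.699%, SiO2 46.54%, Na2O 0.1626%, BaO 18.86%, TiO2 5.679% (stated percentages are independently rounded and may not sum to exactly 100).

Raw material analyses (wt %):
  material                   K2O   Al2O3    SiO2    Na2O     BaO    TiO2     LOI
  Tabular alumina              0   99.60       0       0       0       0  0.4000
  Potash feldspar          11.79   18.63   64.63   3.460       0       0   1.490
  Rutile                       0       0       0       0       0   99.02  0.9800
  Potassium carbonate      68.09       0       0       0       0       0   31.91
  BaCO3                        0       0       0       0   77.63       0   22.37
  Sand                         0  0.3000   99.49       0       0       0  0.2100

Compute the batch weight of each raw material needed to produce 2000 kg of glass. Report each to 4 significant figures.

Mid-chain values are displayed with 4-significant-figure rounding in the working. Every computation runs at exact precision from first step to last. Every reported number carries a single rounding. Derived quantities, which include LOI, the six compositions, totals, glass mass, yield, are re-derived in full float precision, as quoted within question or answer, from the batch weights on 2000 kg of glass.
Oxide-by-oxide targets in 2000 kg glass:
  K2O: 22.06% × 2000 = 441.2 kg
  Al2O3: 6.699% × 2000 = 134.0 kg
  SiO2: 46.54% × 2000 = 930.8 kg
  Na2O: 0.1626% × 2000 = 3.252 kg
  BaO: 18.86% × 2000 = 377.2 kg
  TiO2: 5.679% × 2000 = 113.6 kg
Mass-balance tally per oxide using the reported weights, at the basis given (sum by sum, the targets are met inside rounding margins):
  K2O: 93.99·0.1179 + 631.7·0.6809 = 441.2 kg (target 441.2 kg)
  Al2O3: 114.3·0.9960 + 93.99·0.1863 + 874.5·0.003000 = 134.0 kg (target 134.0 kg)
  SiO2: 93.99·0.6463 + 874.5·0.9949 = 930.8 kg (target 930.8 kg)
  Na2O: 93.99·0.03460 = 3.252 kg (target 3.252 kg)
  BaO: 485.9·0.7763 = 377.2 kg (target 377.2 kg)
  TiO2: 114.7·0.9902 = 113.6 kg (target 113.6 kg)
Mass balance on the glass: whole batch net of LOI = 2000 kg (the Σ of target masses is 2000 kg; with the basis standing at 2000 kg — differing by rounding only).
Adding the batch up: Σ batch = 2315 kg; the LOI term Σ batch·LOI equals 315.1 kg; as yield: glass ÷ batch → 86.39%.

Batch per 2000 kg glass:
  Tabular alumina: 114.3 kg
  Potash feldspar: 93.99 kg
  Rutile: 114.7 kg
  Potassium carbonate: 631.7 kg
  BaCO3: 485.9 kg
  Sand: 874.5 kg
Total batch = 2315 kg; LOI loss = 315.1 kg; yield = 86.39%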